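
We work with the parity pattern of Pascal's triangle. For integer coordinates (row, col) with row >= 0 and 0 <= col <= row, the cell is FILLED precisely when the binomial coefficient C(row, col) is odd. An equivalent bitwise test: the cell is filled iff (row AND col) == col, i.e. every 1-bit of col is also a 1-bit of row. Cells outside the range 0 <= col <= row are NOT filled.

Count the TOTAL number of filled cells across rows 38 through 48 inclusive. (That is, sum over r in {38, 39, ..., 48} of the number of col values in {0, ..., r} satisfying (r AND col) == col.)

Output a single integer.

r38=100110 pc3: +8 =8
r39=100111 pc4: +16 =24
r40=101000 pc2: +4 =28
r41=101001 pc3: +8 =36
r42=101010 pc3: +8 =44
r43=101011 pc4: +16 =60
r44=101100 pc3: +8 =68
r45=101101 pc4: +16 =84
r46=101110 pc4: +16 =100
r47=101111 pc5: +32 =132
r48=110000 pc2: +4 =136

Answer: 136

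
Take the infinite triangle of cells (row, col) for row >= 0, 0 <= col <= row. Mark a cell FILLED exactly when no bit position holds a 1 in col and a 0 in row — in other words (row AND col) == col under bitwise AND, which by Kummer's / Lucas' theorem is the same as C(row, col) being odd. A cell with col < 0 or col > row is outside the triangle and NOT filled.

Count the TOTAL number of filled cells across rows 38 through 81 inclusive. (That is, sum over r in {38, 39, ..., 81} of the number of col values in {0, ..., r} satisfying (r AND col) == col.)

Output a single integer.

r38=100110 pc3: +8 =8
r39=100111 pc4: +16 =24
r40=101000 pc2: +4 =28
r41=101001 pc3: +8 =36
r42=101010 pc3: +8 =44
r43=101011 pc4: +16 =60
r44=101100 pc3: +8 =68
r45=101101 pc4: +16 =84
r46=101110 pc4: +16 =100
r47=101111 pc5: +32 =132
r48=110000 pc2: +4 =136
r49=110001 pc3: +8 =144
r50=110010 pc3: +8 =152
r51=110011 pc4: +16 =168
r52=110100 pc3: +8 =176
r53=110101 pc4: +16 =192
r54=110110 pc4: +16 =208
r55=110111 pc5: +32 =240
r56=111000 pc3: +8 =248
r57=111001 pc4: +16 =264
r58=111010 pc4: +16 =280
r59=111011 pc5: +32 =312
r60=111100 pc4: +16 =328
r61=111101 pc5: +32 =360
r62=111110 pc5: +32 =392
r63=111111 pc6: +64 =456
r64=1000000 pc1: +2 =458
r65=1000001 pc2: +4 =462
r66=1000010 pc2: +4 =466
r67=1000011 pc3: +8 =474
r68=1000100 pc2: +4 =478
r69=1000101 pc3: +8 =486
r70=1000110 pc3: +8 =494
r71=1000111 pc4: +16 =510
r72=1001000 pc2: +4 =514
r73=1001001 pc3: +8 =522
r74=1001010 pc3: +8 =530
r75=1001011 pc4: +16 =546
r76=1001100 pc3: +8 =554
r77=1001101 pc4: +16 =570
r78=1001110 pc4: +16 =586
r79=1001111 pc5: +32 =618
r80=1010000 pc2: +4 =622
r81=1010001 pc3: +8 =630

Answer: 630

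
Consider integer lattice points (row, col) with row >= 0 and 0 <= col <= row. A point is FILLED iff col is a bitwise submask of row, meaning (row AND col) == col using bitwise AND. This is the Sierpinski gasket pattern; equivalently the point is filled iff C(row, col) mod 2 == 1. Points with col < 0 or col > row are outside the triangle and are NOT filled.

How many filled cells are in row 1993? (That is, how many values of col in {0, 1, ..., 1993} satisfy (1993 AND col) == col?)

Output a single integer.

Answer: 128

Derivation:
1993 in binary = 11111001001
popcount(1993) = number of 1-bits in 11111001001 = 7
A col c satisfies (1993 AND c) == c iff every set bit of c is also set in 1993; each of the 7 set bits of 1993 can independently be on or off in c.
count = 2^7 = 128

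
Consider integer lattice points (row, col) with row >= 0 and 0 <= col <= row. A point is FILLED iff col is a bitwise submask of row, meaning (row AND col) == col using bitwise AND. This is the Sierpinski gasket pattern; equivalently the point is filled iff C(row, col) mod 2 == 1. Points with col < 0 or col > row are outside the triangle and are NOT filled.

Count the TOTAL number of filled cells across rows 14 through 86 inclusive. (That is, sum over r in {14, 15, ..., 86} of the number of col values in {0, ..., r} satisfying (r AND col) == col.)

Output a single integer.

Answer: 910

Derivation:
r14=1110 pc3: +8 =8
r15=1111 pc4: +16 =24
r16=10000 pc1: +2 =26
r17=10001 pc2: +4 =30
r18=10010 pc2: +4 =34
r19=10011 pc3: +8 =42
r20=10100 pc2: +4 =46
r21=10101 pc3: +8 =54
r22=10110 pc3: +8 =62
r23=10111 pc4: +16 =78
r24=11000 pc2: +4 =82
r25=11001 pc3: +8 =90
r26=11010 pc3: +8 =98
r27=11011 pc4: +16 =114
r28=11100 pc3: +8 =122
r29=11101 pc4: +16 =138
r30=11110 pc4: +16 =154
r31=11111 pc5: +32 =186
r32=100000 pc1: +2 =188
r33=100001 pc2: +4 =192
r34=100010 pc2: +4 =196
r35=100011 pc3: +8 =204
r36=100100 pc2: +4 =208
r37=100101 pc3: +8 =216
r38=100110 pc3: +8 =224
r39=100111 pc4: +16 =240
r40=101000 pc2: +4 =244
r41=101001 pc3: +8 =252
r42=101010 pc3: +8 =260
r43=101011 pc4: +16 =276
r44=101100 pc3: +8 =284
r45=101101 pc4: +16 =300
r46=101110 pc4: +16 =316
r47=101111 pc5: +32 =348
r48=110000 pc2: +4 =352
r49=110001 pc3: +8 =360
r50=110010 pc3: +8 =368
r51=110011 pc4: +16 =384
r52=110100 pc3: +8 =392
r53=110101 pc4: +16 =408
r54=110110 pc4: +16 =424
r55=110111 pc5: +32 =456
r56=111000 pc3: +8 =464
r57=111001 pc4: +16 =480
r58=111010 pc4: +16 =496
r59=111011 pc5: +32 =528
r60=111100 pc4: +16 =544
r61=111101 pc5: +32 =576
r62=111110 pc5: +32 =608
r63=111111 pc6: +64 =672
r64=1000000 pc1: +2 =674
r65=1000001 pc2: +4 =678
r66=1000010 pc2: +4 =682
r67=1000011 pc3: +8 =690
r68=1000100 pc2: +4 =694
r69=1000101 pc3: +8 =702
r70=1000110 pc3: +8 =710
r71=1000111 pc4: +16 =726
r72=1001000 pc2: +4 =730
r73=1001001 pc3: +8 =738
r74=1001010 pc3: +8 =746
r75=1001011 pc4: +16 =762
r76=1001100 pc3: +8 =770
r77=1001101 pc4: +16 =786
r78=1001110 pc4: +16 =802
r79=1001111 pc5: +32 =834
r80=1010000 pc2: +4 =838
r81=1010001 pc3: +8 =846
r82=1010010 pc3: +8 =854
r83=1010011 pc4: +16 =870
r84=1010100 pc3: +8 =878
r85=1010101 pc4: +16 =894
r86=1010110 pc4: +16 =910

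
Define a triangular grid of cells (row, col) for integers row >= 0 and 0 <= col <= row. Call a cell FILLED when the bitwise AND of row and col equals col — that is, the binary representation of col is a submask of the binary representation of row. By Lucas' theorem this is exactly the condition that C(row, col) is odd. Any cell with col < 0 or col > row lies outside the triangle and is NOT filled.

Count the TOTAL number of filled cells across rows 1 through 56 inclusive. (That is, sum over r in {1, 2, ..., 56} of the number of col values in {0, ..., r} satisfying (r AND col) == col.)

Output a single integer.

r1=1 pc1: +2 =2
r2=10 pc1: +2 =4
r3=11 pc2: +4 =8
r4=100 pc1: +2 =10
r5=101 pc2: +4 =14
r6=110 pc2: +4 =18
r7=111 pc3: +8 =26
r8=1000 pc1: +2 =28
r9=1001 pc2: +4 =32
r10=1010 pc2: +4 =36
r11=1011 pc3: +8 =44
r12=1100 pc2: +4 =48
r13=1101 pc3: +8 =56
r14=1110 pc3: +8 =64
r15=1111 pc4: +16 =80
r16=10000 pc1: +2 =82
r17=10001 pc2: +4 =86
r18=10010 pc2: +4 =90
r19=10011 pc3: +8 =98
r20=10100 pc2: +4 =102
r21=10101 pc3: +8 =110
r22=10110 pc3: +8 =118
r23=10111 pc4: +16 =134
r24=11000 pc2: +4 =138
r25=11001 pc3: +8 =146
r26=11010 pc3: +8 =154
r27=11011 pc4: +16 =170
r28=11100 pc3: +8 =178
r29=11101 pc4: +16 =194
r30=11110 pc4: +16 =210
r31=11111 pc5: +32 =242
r32=100000 pc1: +2 =244
r33=100001 pc2: +4 =248
r34=100010 pc2: +4 =252
r35=100011 pc3: +8 =260
r36=100100 pc2: +4 =264
r37=100101 pc3: +8 =272
r38=100110 pc3: +8 =280
r39=100111 pc4: +16 =296
r40=101000 pc2: +4 =300
r41=101001 pc3: +8 =308
r42=101010 pc3: +8 =316
r43=101011 pc4: +16 =332
r44=101100 pc3: +8 =340
r45=101101 pc4: +16 =356
r46=101110 pc4: +16 =372
r47=101111 pc5: +32 =404
r48=110000 pc2: +4 =408
r49=110001 pc3: +8 =416
r50=110010 pc3: +8 =424
r51=110011 pc4: +16 =440
r52=110100 pc3: +8 =448
r53=110101 pc4: +16 =464
r54=110110 pc4: +16 =480
r55=110111 pc5: +32 =512
r56=111000 pc3: +8 =520

Answer: 520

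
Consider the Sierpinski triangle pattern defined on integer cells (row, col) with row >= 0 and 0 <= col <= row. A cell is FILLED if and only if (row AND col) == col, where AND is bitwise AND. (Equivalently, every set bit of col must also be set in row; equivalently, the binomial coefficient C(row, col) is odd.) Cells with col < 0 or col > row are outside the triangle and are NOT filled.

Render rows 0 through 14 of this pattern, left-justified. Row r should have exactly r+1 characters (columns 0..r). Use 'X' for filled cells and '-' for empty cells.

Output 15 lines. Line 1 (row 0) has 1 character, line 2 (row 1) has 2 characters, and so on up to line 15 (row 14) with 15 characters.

r0=0: X
r1=1: XX
r2=10: X-X
r3=11: XXXX
r4=100: X---X
r5=101: XX--XX
r6=110: X-X-X-X
r7=111: XXXXXXXX
r8=1000: X-------X
r9=1001: XX------XX
r10=1010: X-X-----X-X
r11=1011: XXXX----XXXX
r12=1100: X---X---X---X
r13=1101: XX--XX--XX--XX
r14=1110: X-X-X-X-X-X-X-X

Answer: X
XX
X-X
XXXX
X---X
XX--XX
X-X-X-X
XXXXXXXX
X-------X
XX------XX
X-X-----X-X
XXXX----XXXX
X---X---X---X
XX--XX--XX--XX
X-X-X-X-X-X-X-X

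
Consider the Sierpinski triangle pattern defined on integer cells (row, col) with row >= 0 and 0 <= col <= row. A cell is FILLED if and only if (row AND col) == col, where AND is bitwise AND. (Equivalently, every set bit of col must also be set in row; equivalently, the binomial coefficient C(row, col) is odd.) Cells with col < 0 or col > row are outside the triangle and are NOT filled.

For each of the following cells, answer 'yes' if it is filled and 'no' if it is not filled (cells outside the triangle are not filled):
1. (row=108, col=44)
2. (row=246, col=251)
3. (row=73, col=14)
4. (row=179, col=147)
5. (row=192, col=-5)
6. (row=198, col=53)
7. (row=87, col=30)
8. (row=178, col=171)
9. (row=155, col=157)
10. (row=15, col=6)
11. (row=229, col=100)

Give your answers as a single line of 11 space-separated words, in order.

Answer: yes no no yes no no no no no yes yes

Derivation:
(108,44): row=0b1101100, col=0b101100, row AND col = 0b101100 = 44; 44 == 44 -> filled
(246,251): col outside [0, 246] -> not filled
(73,14): row=0b1001001, col=0b1110, row AND col = 0b1000 = 8; 8 != 14 -> empty
(179,147): row=0b10110011, col=0b10010011, row AND col = 0b10010011 = 147; 147 == 147 -> filled
(192,-5): col outside [0, 192] -> not filled
(198,53): row=0b11000110, col=0b110101, row AND col = 0b100 = 4; 4 != 53 -> empty
(87,30): row=0b1010111, col=0b11110, row AND col = 0b10110 = 22; 22 != 30 -> empty
(178,171): row=0b10110010, col=0b10101011, row AND col = 0b10100010 = 162; 162 != 171 -> empty
(155,157): col outside [0, 155] -> not filled
(15,6): row=0b1111, col=0b110, row AND col = 0b110 = 6; 6 == 6 -> filled
(229,100): row=0b11100101, col=0b1100100, row AND col = 0b1100100 = 100; 100 == 100 -> filled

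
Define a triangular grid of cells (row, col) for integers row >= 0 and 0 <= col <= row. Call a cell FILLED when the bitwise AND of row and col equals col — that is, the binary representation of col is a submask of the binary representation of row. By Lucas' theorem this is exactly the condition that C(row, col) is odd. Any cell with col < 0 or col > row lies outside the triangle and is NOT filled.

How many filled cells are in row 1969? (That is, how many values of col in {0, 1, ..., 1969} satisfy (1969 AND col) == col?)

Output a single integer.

Answer: 128

Derivation:
1969 in binary = 11110110001
popcount(1969) = number of 1-bits in 11110110001 = 7
A col c satisfies (1969 AND c) == c iff every set bit of c is also set in 1969; each of the 7 set bits of 1969 can independently be on or off in c.
count = 2^7 = 128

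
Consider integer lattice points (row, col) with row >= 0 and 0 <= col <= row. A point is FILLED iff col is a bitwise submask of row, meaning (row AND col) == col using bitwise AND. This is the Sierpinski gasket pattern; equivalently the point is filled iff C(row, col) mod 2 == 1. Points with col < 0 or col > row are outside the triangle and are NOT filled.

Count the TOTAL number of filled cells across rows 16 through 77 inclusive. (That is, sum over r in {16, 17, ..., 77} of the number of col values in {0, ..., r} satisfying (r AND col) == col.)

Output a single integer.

Answer: 762

Derivation:
r16=10000 pc1: +2 =2
r17=10001 pc2: +4 =6
r18=10010 pc2: +4 =10
r19=10011 pc3: +8 =18
r20=10100 pc2: +4 =22
r21=10101 pc3: +8 =30
r22=10110 pc3: +8 =38
r23=10111 pc4: +16 =54
r24=11000 pc2: +4 =58
r25=11001 pc3: +8 =66
r26=11010 pc3: +8 =74
r27=11011 pc4: +16 =90
r28=11100 pc3: +8 =98
r29=11101 pc4: +16 =114
r30=11110 pc4: +16 =130
r31=11111 pc5: +32 =162
r32=100000 pc1: +2 =164
r33=100001 pc2: +4 =168
r34=100010 pc2: +4 =172
r35=100011 pc3: +8 =180
r36=100100 pc2: +4 =184
r37=100101 pc3: +8 =192
r38=100110 pc3: +8 =200
r39=100111 pc4: +16 =216
r40=101000 pc2: +4 =220
r41=101001 pc3: +8 =228
r42=101010 pc3: +8 =236
r43=101011 pc4: +16 =252
r44=101100 pc3: +8 =260
r45=101101 pc4: +16 =276
r46=101110 pc4: +16 =292
r47=101111 pc5: +32 =324
r48=110000 pc2: +4 =328
r49=110001 pc3: +8 =336
r50=110010 pc3: +8 =344
r51=110011 pc4: +16 =360
r52=110100 pc3: +8 =368
r53=110101 pc4: +16 =384
r54=110110 pc4: +16 =400
r55=110111 pc5: +32 =432
r56=111000 pc3: +8 =440
r57=111001 pc4: +16 =456
r58=111010 pc4: +16 =472
r59=111011 pc5: +32 =504
r60=111100 pc4: +16 =520
r61=111101 pc5: +32 =552
r62=111110 pc5: +32 =584
r63=111111 pc6: +64 =648
r64=1000000 pc1: +2 =650
r65=1000001 pc2: +4 =654
r66=1000010 pc2: +4 =658
r67=1000011 pc3: +8 =666
r68=1000100 pc2: +4 =670
r69=1000101 pc3: +8 =678
r70=1000110 pc3: +8 =686
r71=1000111 pc4: +16 =702
r72=1001000 pc2: +4 =706
r73=1001001 pc3: +8 =714
r74=1001010 pc3: +8 =722
r75=1001011 pc4: +16 =738
r76=1001100 pc3: +8 =746
r77=1001101 pc4: +16 =762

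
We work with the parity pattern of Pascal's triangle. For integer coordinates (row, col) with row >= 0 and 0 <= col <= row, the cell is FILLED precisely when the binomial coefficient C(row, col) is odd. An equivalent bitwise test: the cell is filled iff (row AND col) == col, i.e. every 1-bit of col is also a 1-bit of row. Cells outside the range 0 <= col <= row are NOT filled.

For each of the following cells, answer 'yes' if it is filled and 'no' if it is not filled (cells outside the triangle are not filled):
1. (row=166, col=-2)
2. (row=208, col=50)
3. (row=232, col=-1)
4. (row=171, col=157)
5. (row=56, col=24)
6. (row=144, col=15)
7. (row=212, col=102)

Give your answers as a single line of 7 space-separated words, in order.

Answer: no no no no yes no no

Derivation:
(166,-2): col outside [0, 166] -> not filled
(208,50): row=0b11010000, col=0b110010, row AND col = 0b10000 = 16; 16 != 50 -> empty
(232,-1): col outside [0, 232] -> not filled
(171,157): row=0b10101011, col=0b10011101, row AND col = 0b10001001 = 137; 137 != 157 -> empty
(56,24): row=0b111000, col=0b11000, row AND col = 0b11000 = 24; 24 == 24 -> filled
(144,15): row=0b10010000, col=0b1111, row AND col = 0b0 = 0; 0 != 15 -> empty
(212,102): row=0b11010100, col=0b1100110, row AND col = 0b1000100 = 68; 68 != 102 -> empty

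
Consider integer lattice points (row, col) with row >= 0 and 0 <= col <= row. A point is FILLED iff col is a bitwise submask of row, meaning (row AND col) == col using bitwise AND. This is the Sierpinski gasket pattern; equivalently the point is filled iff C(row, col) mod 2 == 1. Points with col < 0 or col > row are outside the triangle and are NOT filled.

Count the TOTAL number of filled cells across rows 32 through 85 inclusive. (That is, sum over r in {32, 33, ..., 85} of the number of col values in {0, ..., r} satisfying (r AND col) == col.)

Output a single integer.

Answer: 708

Derivation:
r32=100000 pc1: +2 =2
r33=100001 pc2: +4 =6
r34=100010 pc2: +4 =10
r35=100011 pc3: +8 =18
r36=100100 pc2: +4 =22
r37=100101 pc3: +8 =30
r38=100110 pc3: +8 =38
r39=100111 pc4: +16 =54
r40=101000 pc2: +4 =58
r41=101001 pc3: +8 =66
r42=101010 pc3: +8 =74
r43=101011 pc4: +16 =90
r44=101100 pc3: +8 =98
r45=101101 pc4: +16 =114
r46=101110 pc4: +16 =130
r47=101111 pc5: +32 =162
r48=110000 pc2: +4 =166
r49=110001 pc3: +8 =174
r50=110010 pc3: +8 =182
r51=110011 pc4: +16 =198
r52=110100 pc3: +8 =206
r53=110101 pc4: +16 =222
r54=110110 pc4: +16 =238
r55=110111 pc5: +32 =270
r56=111000 pc3: +8 =278
r57=111001 pc4: +16 =294
r58=111010 pc4: +16 =310
r59=111011 pc5: +32 =342
r60=111100 pc4: +16 =358
r61=111101 pc5: +32 =390
r62=111110 pc5: +32 =422
r63=111111 pc6: +64 =486
r64=1000000 pc1: +2 =488
r65=1000001 pc2: +4 =492
r66=1000010 pc2: +4 =496
r67=1000011 pc3: +8 =504
r68=1000100 pc2: +4 =508
r69=1000101 pc3: +8 =516
r70=1000110 pc3: +8 =524
r71=1000111 pc4: +16 =540
r72=1001000 pc2: +4 =544
r73=1001001 pc3: +8 =552
r74=1001010 pc3: +8 =560
r75=1001011 pc4: +16 =576
r76=1001100 pc3: +8 =584
r77=1001101 pc4: +16 =600
r78=1001110 pc4: +16 =616
r79=1001111 pc5: +32 =648
r80=1010000 pc2: +4 =652
r81=1010001 pc3: +8 =660
r82=1010010 pc3: +8 =668
r83=1010011 pc4: +16 =684
r84=1010100 pc3: +8 =692
r85=1010101 pc4: +16 =708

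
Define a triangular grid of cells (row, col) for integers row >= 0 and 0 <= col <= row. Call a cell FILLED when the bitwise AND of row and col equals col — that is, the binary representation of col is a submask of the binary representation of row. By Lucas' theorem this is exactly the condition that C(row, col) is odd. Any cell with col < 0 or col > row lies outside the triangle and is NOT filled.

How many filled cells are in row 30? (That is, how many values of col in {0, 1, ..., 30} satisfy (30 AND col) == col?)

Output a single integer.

Answer: 16

Derivation:
30 in binary = 11110
popcount(30) = number of 1-bits in 11110 = 4
A col c satisfies (30 AND c) == c iff every set bit of c is also set in 30; each of the 4 set bits of 30 can independently be on or off in c.
count = 2^4 = 16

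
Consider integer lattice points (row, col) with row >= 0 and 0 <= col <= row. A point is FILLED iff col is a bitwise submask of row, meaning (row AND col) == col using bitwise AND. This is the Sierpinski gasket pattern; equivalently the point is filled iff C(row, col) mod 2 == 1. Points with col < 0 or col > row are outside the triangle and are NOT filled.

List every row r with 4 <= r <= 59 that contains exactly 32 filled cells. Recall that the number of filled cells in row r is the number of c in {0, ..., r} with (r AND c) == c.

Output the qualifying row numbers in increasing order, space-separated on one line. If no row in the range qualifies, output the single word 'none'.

Row r has 2^popcount(r) filled cells, so we need popcount(r) = log2(32) = 5.
Scan r = 4..59 and keep those with exactly 5 one-bits:
r=4=100 popcount=1 -> skip
r=5=101 popcount=2 -> skip
r=6=110 popcount=2 -> skip
r=7=111 popcount=3 -> skip
r=8=1000 popcount=1 -> skip
r=9=1001 popcount=2 -> skip
r=10=1010 popcount=2 -> skip
r=11=1011 popcount=3 -> skip
r=12=1100 popcount=2 -> skip
r=13=1101 popcount=3 -> skip
r=14=1110 popcount=3 -> skip
r=15=1111 popcount=4 -> skip
r=16=10000 popcount=1 -> skip
r=17=10001 popcount=2 -> skip
r=18=10010 popcount=2 -> skip
r=19=10011 popcount=3 -> skip
r=20=10100 popcount=2 -> skip
r=21=10101 popcount=3 -> skip
r=22=10110 popcount=3 -> skip
r=23=10111 popcount=4 -> skip
r=24=11000 popcount=2 -> skip
r=25=11001 popcount=3 -> skip
r=26=11010 popcount=3 -> skip
r=27=11011 popcount=4 -> skip
r=28=11100 popcount=3 -> skip
r=29=11101 popcount=4 -> skip
r=30=11110 popcount=4 -> skip
r=31=11111 popcount=5 -> KEEP
r=32=100000 popcount=1 -> skip
r=33=100001 popcount=2 -> skip
r=34=100010 popcount=2 -> skip
r=35=100011 popcount=3 -> skip
r=36=100100 popcount=2 -> skip
r=37=100101 popcount=3 -> skip
r=38=100110 popcount=3 -> skip
r=39=100111 popcount=4 -> skip
r=40=101000 popcount=2 -> skip
r=41=101001 popcount=3 -> skip
r=42=101010 popcount=3 -> skip
r=43=101011 popcount=4 -> skip
r=44=101100 popcount=3 -> skip
r=45=101101 popcount=4 -> skip
r=46=101110 popcount=4 -> skip
r=47=101111 popcount=5 -> KEEP
r=48=110000 popcount=2 -> skip
r=49=110001 popcount=3 -> skip
r=50=110010 popcount=3 -> skip
r=51=110011 popcount=4 -> skip
r=52=110100 popcount=3 -> skip
r=53=110101 popcount=4 -> skip
r=54=110110 popcount=4 -> skip
r=55=110111 popcount=5 -> KEEP
r=56=111000 popcount=3 -> skip
r=57=111001 popcount=4 -> skip
r=58=111010 popcount=4 -> skip
r=59=111011 popcount=5 -> KEEP
Kept rows: 31 47 55 59

Answer: 31 47 55 59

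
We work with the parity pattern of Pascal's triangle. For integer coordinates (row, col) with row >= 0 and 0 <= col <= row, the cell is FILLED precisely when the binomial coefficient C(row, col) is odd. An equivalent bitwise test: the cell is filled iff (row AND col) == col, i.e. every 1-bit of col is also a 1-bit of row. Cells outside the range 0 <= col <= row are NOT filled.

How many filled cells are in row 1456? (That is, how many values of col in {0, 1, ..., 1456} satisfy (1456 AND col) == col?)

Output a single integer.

1456 in binary = 10110110000
popcount(1456) = number of 1-bits in 10110110000 = 5
A col c satisfies (1456 AND c) == c iff every set bit of c is also set in 1456; each of the 5 set bits of 1456 can independently be on or off in c.
count = 2^5 = 32

Answer: 32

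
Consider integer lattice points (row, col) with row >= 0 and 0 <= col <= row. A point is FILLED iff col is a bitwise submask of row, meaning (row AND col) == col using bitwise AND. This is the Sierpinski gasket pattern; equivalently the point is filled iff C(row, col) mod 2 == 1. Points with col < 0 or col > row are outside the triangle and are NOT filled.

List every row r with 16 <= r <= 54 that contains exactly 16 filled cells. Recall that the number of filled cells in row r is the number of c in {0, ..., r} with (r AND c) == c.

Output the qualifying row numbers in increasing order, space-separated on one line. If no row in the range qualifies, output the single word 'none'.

Row r has 2^popcount(r) filled cells, so we need popcount(r) = log2(16) = 4.
Scan r = 16..54 and keep those with exactly 4 one-bits:
r=16=10000 popcount=1 -> skip
r=17=10001 popcount=2 -> skip
r=18=10010 popcount=2 -> skip
r=19=10011 popcount=3 -> skip
r=20=10100 popcount=2 -> skip
r=21=10101 popcount=3 -> skip
r=22=10110 popcount=3 -> skip
r=23=10111 popcount=4 -> KEEP
r=24=11000 popcount=2 -> skip
r=25=11001 popcount=3 -> skip
r=26=11010 popcount=3 -> skip
r=27=11011 popcount=4 -> KEEP
r=28=11100 popcount=3 -> skip
r=29=11101 popcount=4 -> KEEP
r=30=11110 popcount=4 -> KEEP
r=31=11111 popcount=5 -> skip
r=32=100000 popcount=1 -> skip
r=33=100001 popcount=2 -> skip
r=34=100010 popcount=2 -> skip
r=35=100011 popcount=3 -> skip
r=36=100100 popcount=2 -> skip
r=37=100101 popcount=3 -> skip
r=38=100110 popcount=3 -> skip
r=39=100111 popcount=4 -> KEEP
r=40=101000 popcount=2 -> skip
r=41=101001 popcount=3 -> skip
r=42=101010 popcount=3 -> skip
r=43=101011 popcount=4 -> KEEP
r=44=101100 popcount=3 -> skip
r=45=101101 popcount=4 -> KEEP
r=46=101110 popcount=4 -> KEEP
r=47=101111 popcount=5 -> skip
r=48=110000 popcount=2 -> skip
r=49=110001 popcount=3 -> skip
r=50=110010 popcount=3 -> skip
r=51=110011 popcount=4 -> KEEP
r=52=110100 popcount=3 -> skip
r=53=110101 popcount=4 -> KEEP
r=54=110110 popcount=4 -> KEEP
Kept rows: 23 27 29 30 39 43 45 46 51 53 54

Answer: 23 27 29 30 39 43 45 46 51 53 54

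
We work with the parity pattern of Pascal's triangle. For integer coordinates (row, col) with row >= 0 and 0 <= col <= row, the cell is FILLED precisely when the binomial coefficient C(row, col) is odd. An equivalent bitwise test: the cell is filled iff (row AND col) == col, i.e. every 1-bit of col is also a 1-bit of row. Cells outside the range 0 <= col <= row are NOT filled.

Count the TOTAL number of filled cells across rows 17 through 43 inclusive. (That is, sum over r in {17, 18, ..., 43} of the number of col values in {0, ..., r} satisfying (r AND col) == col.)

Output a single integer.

r17=10001 pc2: +4 =4
r18=10010 pc2: +4 =8
r19=10011 pc3: +8 =16
r20=10100 pc2: +4 =20
r21=10101 pc3: +8 =28
r22=10110 pc3: +8 =36
r23=10111 pc4: +16 =52
r24=11000 pc2: +4 =56
r25=11001 pc3: +8 =64
r26=11010 pc3: +8 =72
r27=11011 pc4: +16 =88
r28=11100 pc3: +8 =96
r29=11101 pc4: +16 =112
r30=11110 pc4: +16 =128
r31=11111 pc5: +32 =160
r32=100000 pc1: +2 =162
r33=100001 pc2: +4 =166
r34=100010 pc2: +4 =170
r35=100011 pc3: +8 =178
r36=100100 pc2: +4 =182
r37=100101 pc3: +8 =190
r38=100110 pc3: +8 =198
r39=100111 pc4: +16 =214
r40=101000 pc2: +4 =218
r41=101001 pc3: +8 =226
r42=101010 pc3: +8 =234
r43=101011 pc4: +16 =250

Answer: 250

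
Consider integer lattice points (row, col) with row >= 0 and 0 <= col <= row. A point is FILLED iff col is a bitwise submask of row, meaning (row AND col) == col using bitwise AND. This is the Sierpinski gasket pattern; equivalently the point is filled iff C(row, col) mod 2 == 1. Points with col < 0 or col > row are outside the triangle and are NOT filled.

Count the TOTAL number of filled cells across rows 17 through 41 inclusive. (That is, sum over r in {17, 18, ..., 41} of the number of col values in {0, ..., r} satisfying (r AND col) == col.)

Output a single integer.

r17=10001 pc2: +4 =4
r18=10010 pc2: +4 =8
r19=10011 pc3: +8 =16
r20=10100 pc2: +4 =20
r21=10101 pc3: +8 =28
r22=10110 pc3: +8 =36
r23=10111 pc4: +16 =52
r24=11000 pc2: +4 =56
r25=11001 pc3: +8 =64
r26=11010 pc3: +8 =72
r27=11011 pc4: +16 =88
r28=11100 pc3: +8 =96
r29=11101 pc4: +16 =112
r30=11110 pc4: +16 =128
r31=11111 pc5: +32 =160
r32=100000 pc1: +2 =162
r33=100001 pc2: +4 =166
r34=100010 pc2: +4 =170
r35=100011 pc3: +8 =178
r36=100100 pc2: +4 =182
r37=100101 pc3: +8 =190
r38=100110 pc3: +8 =198
r39=100111 pc4: +16 =214
r40=101000 pc2: +4 =218
r41=101001 pc3: +8 =226

Answer: 226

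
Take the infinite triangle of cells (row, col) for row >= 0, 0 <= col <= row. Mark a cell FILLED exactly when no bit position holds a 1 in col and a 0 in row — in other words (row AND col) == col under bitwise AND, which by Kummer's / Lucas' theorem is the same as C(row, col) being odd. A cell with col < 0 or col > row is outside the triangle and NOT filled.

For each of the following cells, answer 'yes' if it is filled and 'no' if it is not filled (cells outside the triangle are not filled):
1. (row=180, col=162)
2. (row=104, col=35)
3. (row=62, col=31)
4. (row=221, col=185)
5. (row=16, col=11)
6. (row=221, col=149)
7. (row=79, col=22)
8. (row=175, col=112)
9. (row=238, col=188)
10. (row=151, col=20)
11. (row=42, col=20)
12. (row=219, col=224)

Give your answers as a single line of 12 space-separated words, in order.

(180,162): row=0b10110100, col=0b10100010, row AND col = 0b10100000 = 160; 160 != 162 -> empty
(104,35): row=0b1101000, col=0b100011, row AND col = 0b100000 = 32; 32 != 35 -> empty
(62,31): row=0b111110, col=0b11111, row AND col = 0b11110 = 30; 30 != 31 -> empty
(221,185): row=0b11011101, col=0b10111001, row AND col = 0b10011001 = 153; 153 != 185 -> empty
(16,11): row=0b10000, col=0b1011, row AND col = 0b0 = 0; 0 != 11 -> empty
(221,149): row=0b11011101, col=0b10010101, row AND col = 0b10010101 = 149; 149 == 149 -> filled
(79,22): row=0b1001111, col=0b10110, row AND col = 0b110 = 6; 6 != 22 -> empty
(175,112): row=0b10101111, col=0b1110000, row AND col = 0b100000 = 32; 32 != 112 -> empty
(238,188): row=0b11101110, col=0b10111100, row AND col = 0b10101100 = 172; 172 != 188 -> empty
(151,20): row=0b10010111, col=0b10100, row AND col = 0b10100 = 20; 20 == 20 -> filled
(42,20): row=0b101010, col=0b10100, row AND col = 0b0 = 0; 0 != 20 -> empty
(219,224): col outside [0, 219] -> not filled

Answer: no no no no no yes no no no yes no no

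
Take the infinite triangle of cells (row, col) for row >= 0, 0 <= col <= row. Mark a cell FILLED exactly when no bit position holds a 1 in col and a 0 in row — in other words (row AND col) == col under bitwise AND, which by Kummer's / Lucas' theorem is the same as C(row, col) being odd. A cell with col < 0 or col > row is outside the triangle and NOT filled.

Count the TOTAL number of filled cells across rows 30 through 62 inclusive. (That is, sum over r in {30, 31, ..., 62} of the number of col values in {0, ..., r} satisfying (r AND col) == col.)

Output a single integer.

Answer: 470

Derivation:
r30=11110 pc4: +16 =16
r31=11111 pc5: +32 =48
r32=100000 pc1: +2 =50
r33=100001 pc2: +4 =54
r34=100010 pc2: +4 =58
r35=100011 pc3: +8 =66
r36=100100 pc2: +4 =70
r37=100101 pc3: +8 =78
r38=100110 pc3: +8 =86
r39=100111 pc4: +16 =102
r40=101000 pc2: +4 =106
r41=101001 pc3: +8 =114
r42=101010 pc3: +8 =122
r43=101011 pc4: +16 =138
r44=101100 pc3: +8 =146
r45=101101 pc4: +16 =162
r46=101110 pc4: +16 =178
r47=101111 pc5: +32 =210
r48=110000 pc2: +4 =214
r49=110001 pc3: +8 =222
r50=110010 pc3: +8 =230
r51=110011 pc4: +16 =246
r52=110100 pc3: +8 =254
r53=110101 pc4: +16 =270
r54=110110 pc4: +16 =286
r55=110111 pc5: +32 =318
r56=111000 pc3: +8 =326
r57=111001 pc4: +16 =342
r58=111010 pc4: +16 =358
r59=111011 pc5: +32 =390
r60=111100 pc4: +16 =406
r61=111101 pc5: +32 =438
r62=111110 pc5: +32 =470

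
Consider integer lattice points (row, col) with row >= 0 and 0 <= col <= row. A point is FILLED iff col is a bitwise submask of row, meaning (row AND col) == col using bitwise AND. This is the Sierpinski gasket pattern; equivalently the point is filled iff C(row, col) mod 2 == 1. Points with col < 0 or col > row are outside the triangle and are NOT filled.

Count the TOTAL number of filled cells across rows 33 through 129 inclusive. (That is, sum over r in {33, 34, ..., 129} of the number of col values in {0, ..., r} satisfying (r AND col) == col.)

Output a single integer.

Answer: 1948

Derivation:
r33=100001 pc2: +4 =4
r34=100010 pc2: +4 =8
r35=100011 pc3: +8 =16
r36=100100 pc2: +4 =20
r37=100101 pc3: +8 =28
r38=100110 pc3: +8 =36
r39=100111 pc4: +16 =52
r40=101000 pc2: +4 =56
r41=101001 pc3: +8 =64
r42=101010 pc3: +8 =72
r43=101011 pc4: +16 =88
r44=101100 pc3: +8 =96
r45=101101 pc4: +16 =112
r46=101110 pc4: +16 =128
r47=101111 pc5: +32 =160
r48=110000 pc2: +4 =164
r49=110001 pc3: +8 =172
r50=110010 pc3: +8 =180
r51=110011 pc4: +16 =196
r52=110100 pc3: +8 =204
r53=110101 pc4: +16 =220
r54=110110 pc4: +16 =236
r55=110111 pc5: +32 =268
r56=111000 pc3: +8 =276
r57=111001 pc4: +16 =292
r58=111010 pc4: +16 =308
r59=111011 pc5: +32 =340
r60=111100 pc4: +16 =356
r61=111101 pc5: +32 =388
r62=111110 pc5: +32 =420
r63=111111 pc6: +64 =484
r64=1000000 pc1: +2 =486
r65=1000001 pc2: +4 =490
r66=1000010 pc2: +4 =494
r67=1000011 pc3: +8 =502
r68=1000100 pc2: +4 =506
r69=1000101 pc3: +8 =514
r70=1000110 pc3: +8 =522
r71=1000111 pc4: +16 =538
r72=1001000 pc2: +4 =542
r73=1001001 pc3: +8 =550
r74=1001010 pc3: +8 =558
r75=1001011 pc4: +16 =574
r76=1001100 pc3: +8 =582
r77=1001101 pc4: +16 =598
r78=1001110 pc4: +16 =614
r79=1001111 pc5: +32 =646
r80=1010000 pc2: +4 =650
r81=1010001 pc3: +8 =658
r82=1010010 pc3: +8 =666
r83=1010011 pc4: +16 =682
r84=1010100 pc3: +8 =690
r85=1010101 pc4: +16 =706
r86=1010110 pc4: +16 =722
r87=1010111 pc5: +32 =754
r88=1011000 pc3: +8 =762
r89=1011001 pc4: +16 =778
r90=1011010 pc4: +16 =794
r91=1011011 pc5: +32 =826
r92=1011100 pc4: +16 =842
r93=1011101 pc5: +32 =874
r94=1011110 pc5: +32 =906
r95=1011111 pc6: +64 =970
r96=1100000 pc2: +4 =974
r97=1100001 pc3: +8 =982
r98=1100010 pc3: +8 =990
r99=1100011 pc4: +16 =1006
r100=1100100 pc3: +8 =1014
r101=1100101 pc4: +16 =1030
r102=1100110 pc4: +16 =1046
r103=1100111 pc5: +32 =1078
r104=1101000 pc3: +8 =1086
r105=1101001 pc4: +16 =1102
r106=1101010 pc4: +16 =1118
r107=1101011 pc5: +32 =1150
r108=1101100 pc4: +16 =1166
r109=1101101 pc5: +32 =1198
r110=1101110 pc5: +32 =1230
r111=1101111 pc6: +64 =1294
r112=1110000 pc3: +8 =1302
r113=1110001 pc4: +16 =1318
r114=1110010 pc4: +16 =1334
r115=1110011 pc5: +32 =1366
r116=1110100 pc4: +16 =1382
r117=1110101 pc5: +32 =1414
r118=1110110 pc5: +32 =1446
r119=1110111 pc6: +64 =1510
r120=1111000 pc4: +16 =1526
r121=1111001 pc5: +32 =1558
r122=1111010 pc5: +32 =1590
r123=1111011 pc6: +64 =1654
r124=1111100 pc5: +32 =1686
r125=1111101 pc6: +64 =1750
r126=1111110 pc6: +64 =1814
r127=1111111 pc7: +128 =1942
r128=10000000 pc1: +2 =1944
r129=10000001 pc2: +4 =1948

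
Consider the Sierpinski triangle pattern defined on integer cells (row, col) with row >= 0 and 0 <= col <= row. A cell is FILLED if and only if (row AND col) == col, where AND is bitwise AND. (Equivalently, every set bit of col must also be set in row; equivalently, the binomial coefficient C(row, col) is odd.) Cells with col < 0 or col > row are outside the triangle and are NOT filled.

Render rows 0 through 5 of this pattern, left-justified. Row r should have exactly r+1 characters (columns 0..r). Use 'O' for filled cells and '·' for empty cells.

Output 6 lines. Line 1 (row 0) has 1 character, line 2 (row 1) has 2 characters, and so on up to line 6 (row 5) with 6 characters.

r0=0: O
r1=1: OO
r2=10: O·O
r3=11: OOOO
r4=100: O···O
r5=101: OO··OO

Answer: O
OO
O·O
OOOO
O···O
OO··OO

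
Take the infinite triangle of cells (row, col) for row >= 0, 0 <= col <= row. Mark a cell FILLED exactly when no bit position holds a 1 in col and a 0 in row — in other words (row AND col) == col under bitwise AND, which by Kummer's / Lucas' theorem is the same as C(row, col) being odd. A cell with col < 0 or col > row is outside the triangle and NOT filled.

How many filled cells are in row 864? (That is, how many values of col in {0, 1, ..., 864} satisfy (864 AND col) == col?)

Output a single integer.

Answer: 16

Derivation:
864 in binary = 1101100000
popcount(864) = number of 1-bits in 1101100000 = 4
A col c satisfies (864 AND c) == c iff every set bit of c is also set in 864; each of the 4 set bits of 864 can independently be on or off in c.
count = 2^4 = 16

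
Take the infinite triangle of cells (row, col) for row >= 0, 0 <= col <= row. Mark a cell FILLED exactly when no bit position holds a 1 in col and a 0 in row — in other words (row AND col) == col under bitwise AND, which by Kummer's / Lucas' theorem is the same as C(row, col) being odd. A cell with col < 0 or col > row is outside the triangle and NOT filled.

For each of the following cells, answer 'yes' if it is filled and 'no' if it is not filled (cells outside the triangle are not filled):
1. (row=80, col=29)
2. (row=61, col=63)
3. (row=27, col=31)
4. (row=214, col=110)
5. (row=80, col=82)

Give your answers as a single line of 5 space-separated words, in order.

Answer: no no no no no

Derivation:
(80,29): row=0b1010000, col=0b11101, row AND col = 0b10000 = 16; 16 != 29 -> empty
(61,63): col outside [0, 61] -> not filled
(27,31): col outside [0, 27] -> not filled
(214,110): row=0b11010110, col=0b1101110, row AND col = 0b1000110 = 70; 70 != 110 -> empty
(80,82): col outside [0, 80] -> not filled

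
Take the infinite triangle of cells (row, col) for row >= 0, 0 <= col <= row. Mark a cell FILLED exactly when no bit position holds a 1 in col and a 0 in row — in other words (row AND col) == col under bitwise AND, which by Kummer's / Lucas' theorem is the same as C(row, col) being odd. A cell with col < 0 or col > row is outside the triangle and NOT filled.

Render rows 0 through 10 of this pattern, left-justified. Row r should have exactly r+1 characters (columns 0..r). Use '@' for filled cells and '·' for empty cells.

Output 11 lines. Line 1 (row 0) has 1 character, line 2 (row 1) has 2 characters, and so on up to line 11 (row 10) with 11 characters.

r0=0: @
r1=1: @@
r2=10: @·@
r3=11: @@@@
r4=100: @···@
r5=101: @@··@@
r6=110: @·@·@·@
r7=111: @@@@@@@@
r8=1000: @·······@
r9=1001: @@······@@
r10=1010: @·@·····@·@

Answer: @
@@
@·@
@@@@
@···@
@@··@@
@·@·@·@
@@@@@@@@
@·······@
@@······@@
@·@·····@·@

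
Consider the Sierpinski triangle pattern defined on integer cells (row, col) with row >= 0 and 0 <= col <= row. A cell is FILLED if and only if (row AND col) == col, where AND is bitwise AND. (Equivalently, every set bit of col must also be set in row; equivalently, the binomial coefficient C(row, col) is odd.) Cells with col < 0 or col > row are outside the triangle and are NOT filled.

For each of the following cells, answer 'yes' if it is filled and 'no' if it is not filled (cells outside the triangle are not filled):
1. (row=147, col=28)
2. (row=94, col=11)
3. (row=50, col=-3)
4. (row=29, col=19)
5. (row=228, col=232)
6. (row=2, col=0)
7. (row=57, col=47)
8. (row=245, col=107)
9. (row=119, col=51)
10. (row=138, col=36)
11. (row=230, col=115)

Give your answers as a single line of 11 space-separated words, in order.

(147,28): row=0b10010011, col=0b11100, row AND col = 0b10000 = 16; 16 != 28 -> empty
(94,11): row=0b1011110, col=0b1011, row AND col = 0b1010 = 10; 10 != 11 -> empty
(50,-3): col outside [0, 50] -> not filled
(29,19): row=0b11101, col=0b10011, row AND col = 0b10001 = 17; 17 != 19 -> empty
(228,232): col outside [0, 228] -> not filled
(2,0): row=0b10, col=0b0, row AND col = 0b0 = 0; 0 == 0 -> filled
(57,47): row=0b111001, col=0b101111, row AND col = 0b101001 = 41; 41 != 47 -> empty
(245,107): row=0b11110101, col=0b1101011, row AND col = 0b1100001 = 97; 97 != 107 -> empty
(119,51): row=0b1110111, col=0b110011, row AND col = 0b110011 = 51; 51 == 51 -> filled
(138,36): row=0b10001010, col=0b100100, row AND col = 0b0 = 0; 0 != 36 -> empty
(230,115): row=0b11100110, col=0b1110011, row AND col = 0b1100010 = 98; 98 != 115 -> empty

Answer: no no no no no yes no no yes no no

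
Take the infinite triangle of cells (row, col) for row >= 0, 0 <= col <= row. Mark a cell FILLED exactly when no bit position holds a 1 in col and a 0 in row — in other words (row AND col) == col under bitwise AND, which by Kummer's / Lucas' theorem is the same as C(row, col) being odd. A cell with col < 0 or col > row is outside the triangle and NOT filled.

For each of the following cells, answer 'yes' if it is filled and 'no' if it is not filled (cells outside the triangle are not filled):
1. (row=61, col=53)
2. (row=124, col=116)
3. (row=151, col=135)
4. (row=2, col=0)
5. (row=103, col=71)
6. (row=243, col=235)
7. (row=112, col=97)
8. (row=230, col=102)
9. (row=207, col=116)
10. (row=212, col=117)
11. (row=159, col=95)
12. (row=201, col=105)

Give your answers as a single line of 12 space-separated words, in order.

(61,53): row=0b111101, col=0b110101, row AND col = 0b110101 = 53; 53 == 53 -> filled
(124,116): row=0b1111100, col=0b1110100, row AND col = 0b1110100 = 116; 116 == 116 -> filled
(151,135): row=0b10010111, col=0b10000111, row AND col = 0b10000111 = 135; 135 == 135 -> filled
(2,0): row=0b10, col=0b0, row AND col = 0b0 = 0; 0 == 0 -> filled
(103,71): row=0b1100111, col=0b1000111, row AND col = 0b1000111 = 71; 71 == 71 -> filled
(243,235): row=0b11110011, col=0b11101011, row AND col = 0b11100011 = 227; 227 != 235 -> empty
(112,97): row=0b1110000, col=0b1100001, row AND col = 0b1100000 = 96; 96 != 97 -> empty
(230,102): row=0b11100110, col=0b1100110, row AND col = 0b1100110 = 102; 102 == 102 -> filled
(207,116): row=0b11001111, col=0b1110100, row AND col = 0b1000100 = 68; 68 != 116 -> empty
(212,117): row=0b11010100, col=0b1110101, row AND col = 0b1010100 = 84; 84 != 117 -> empty
(159,95): row=0b10011111, col=0b1011111, row AND col = 0b11111 = 31; 31 != 95 -> empty
(201,105): row=0b11001001, col=0b1101001, row AND col = 0b1001001 = 73; 73 != 105 -> empty

Answer: yes yes yes yes yes no no yes no no no no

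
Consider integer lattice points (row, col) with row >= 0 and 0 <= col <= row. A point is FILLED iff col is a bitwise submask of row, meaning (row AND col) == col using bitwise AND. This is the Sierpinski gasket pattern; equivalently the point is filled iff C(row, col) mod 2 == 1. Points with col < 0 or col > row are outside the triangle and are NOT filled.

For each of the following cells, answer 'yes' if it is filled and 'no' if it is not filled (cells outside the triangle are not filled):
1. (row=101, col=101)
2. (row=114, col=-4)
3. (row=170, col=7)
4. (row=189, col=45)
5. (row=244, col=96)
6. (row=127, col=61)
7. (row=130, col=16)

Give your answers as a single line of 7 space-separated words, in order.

(101,101): row=0b1100101, col=0b1100101, row AND col = 0b1100101 = 101; 101 == 101 -> filled
(114,-4): col outside [0, 114] -> not filled
(170,7): row=0b10101010, col=0b111, row AND col = 0b10 = 2; 2 != 7 -> empty
(189,45): row=0b10111101, col=0b101101, row AND col = 0b101101 = 45; 45 == 45 -> filled
(244,96): row=0b11110100, col=0b1100000, row AND col = 0b1100000 = 96; 96 == 96 -> filled
(127,61): row=0b1111111, col=0b111101, row AND col = 0b111101 = 61; 61 == 61 -> filled
(130,16): row=0b10000010, col=0b10000, row AND col = 0b0 = 0; 0 != 16 -> empty

Answer: yes no no yes yes yes no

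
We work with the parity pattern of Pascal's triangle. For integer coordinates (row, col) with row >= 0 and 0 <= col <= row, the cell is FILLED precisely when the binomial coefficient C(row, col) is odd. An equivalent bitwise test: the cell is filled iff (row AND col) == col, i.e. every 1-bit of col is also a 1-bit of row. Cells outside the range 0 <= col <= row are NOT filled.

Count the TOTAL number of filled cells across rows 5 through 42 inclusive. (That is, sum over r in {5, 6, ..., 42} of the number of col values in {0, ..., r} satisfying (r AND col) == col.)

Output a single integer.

Answer: 306

Derivation:
r5=101 pc2: +4 =4
r6=110 pc2: +4 =8
r7=111 pc3: +8 =16
r8=1000 pc1: +2 =18
r9=1001 pc2: +4 =22
r10=1010 pc2: +4 =26
r11=1011 pc3: +8 =34
r12=1100 pc2: +4 =38
r13=1101 pc3: +8 =46
r14=1110 pc3: +8 =54
r15=1111 pc4: +16 =70
r16=10000 pc1: +2 =72
r17=10001 pc2: +4 =76
r18=10010 pc2: +4 =80
r19=10011 pc3: +8 =88
r20=10100 pc2: +4 =92
r21=10101 pc3: +8 =100
r22=10110 pc3: +8 =108
r23=10111 pc4: +16 =124
r24=11000 pc2: +4 =128
r25=11001 pc3: +8 =136
r26=11010 pc3: +8 =144
r27=11011 pc4: +16 =160
r28=11100 pc3: +8 =168
r29=11101 pc4: +16 =184
r30=11110 pc4: +16 =200
r31=11111 pc5: +32 =232
r32=100000 pc1: +2 =234
r33=100001 pc2: +4 =238
r34=100010 pc2: +4 =242
r35=100011 pc3: +8 =250
r36=100100 pc2: +4 =254
r37=100101 pc3: +8 =262
r38=100110 pc3: +8 =270
r39=100111 pc4: +16 =286
r40=101000 pc2: +4 =290
r41=101001 pc3: +8 =298
r42=101010 pc3: +8 =306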